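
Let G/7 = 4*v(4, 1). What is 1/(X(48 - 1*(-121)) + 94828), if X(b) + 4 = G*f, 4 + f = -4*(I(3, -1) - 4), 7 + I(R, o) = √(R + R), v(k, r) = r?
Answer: 11993/1150646984 + 7*√6/575323492 ≈ 1.0453e-5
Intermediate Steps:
I(R, o) = -7 + √2*√R (I(R, o) = -7 + √(R + R) = -7 + √(2*R) = -7 + √2*√R)
f = 40 - 4*√6 (f = -4 - 4*((-7 + √2*√3) - 4) = -4 - 4*((-7 + √6) - 4) = -4 - 4*(-11 + √6) = -4 + (44 - 4*√6) = 40 - 4*√6 ≈ 30.202)
G = 28 (G = 7*(4*1) = 7*4 = 28)
X(b) = 1116 - 112*√6 (X(b) = -4 + 28*(40 - 4*√6) = -4 + (1120 - 112*√6) = 1116 - 112*√6)
1/(X(48 - 1*(-121)) + 94828) = 1/((1116 - 112*√6) + 94828) = 1/(95944 - 112*√6)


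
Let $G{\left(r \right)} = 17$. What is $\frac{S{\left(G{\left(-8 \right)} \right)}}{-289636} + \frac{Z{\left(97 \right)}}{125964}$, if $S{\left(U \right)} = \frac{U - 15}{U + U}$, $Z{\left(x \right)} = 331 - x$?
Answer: $\frac{32001279}{17228418188} \approx 0.0018575$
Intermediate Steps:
$S{\left(U \right)} = \frac{-15 + U}{2 U}$
$\frac{S{\left(G{\left(-8 \right)} \right)}}{-289636} + \frac{Z{\left(97 \right)}}{125964} = \frac{\frac{1}{2} \cdot \frac{1}{17} \left(-15 + 17\right)}{-289636} + \frac{331 - 97}{125964} = \frac{1}{2} \cdot \frac{1}{17} \cdot 2 \left(- \frac{1}{289636}\right) + \left(331 - 97\right) \frac{1}{125964} = \frac{1}{17} \left(- \frac{1}{289636}\right) + 234 \cdot \frac{1}{125964} = - \frac{1}{4923812} + \frac{13}{6998} = \frac{32001279}{17228418188}$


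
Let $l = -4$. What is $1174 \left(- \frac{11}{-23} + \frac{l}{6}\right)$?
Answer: $- \frac{15262}{69} \approx -221.19$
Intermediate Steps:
$1174 \left(- \frac{11}{-23} + \frac{l}{6}\right) = 1174 \left(- \frac{11}{-23} - \frac{4}{6}\right) = 1174 \left(\left(-11\right) \left(- \frac{1}{23}\right) - \frac{2}{3}\right) = 1174 \left(\frac{11}{23} - \frac{2}{3}\right) = 1174 \left(- \frac{13}{69}\right) = - \frac{15262}{69}$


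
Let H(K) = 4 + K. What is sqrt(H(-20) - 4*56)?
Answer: 4*I*sqrt(15) ≈ 15.492*I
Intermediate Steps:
sqrt(H(-20) - 4*56) = sqrt((4 - 20) - 4*56) = sqrt(-16 - 224) = sqrt(-240) = 4*I*sqrt(15)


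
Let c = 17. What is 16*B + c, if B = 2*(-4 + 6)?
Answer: 81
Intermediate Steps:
B = 4 (B = 2*2 = 4)
16*B + c = 16*4 + 17 = 64 + 17 = 81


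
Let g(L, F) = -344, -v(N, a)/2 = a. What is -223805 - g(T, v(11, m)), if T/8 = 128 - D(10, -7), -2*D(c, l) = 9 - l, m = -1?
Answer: -223461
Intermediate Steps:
D(c, l) = -9/2 + l/2 (D(c, l) = -(9 - l)/2 = -9/2 + l/2)
T = 1088 (T = 8*(128 - (-9/2 + (½)*(-7))) = 8*(128 - (-9/2 - 7/2)) = 8*(128 - 1*(-8)) = 8*(128 + 8) = 8*136 = 1088)
v(N, a) = -2*a
-223805 - g(T, v(11, m)) = -223805 - 1*(-344) = -223805 + 344 = -223461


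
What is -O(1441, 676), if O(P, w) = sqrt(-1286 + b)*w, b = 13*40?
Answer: -676*I*sqrt(766) ≈ -18709.0*I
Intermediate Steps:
b = 520
O(P, w) = I*w*sqrt(766) (O(P, w) = sqrt(-1286 + 520)*w = sqrt(-766)*w = (I*sqrt(766))*w = I*w*sqrt(766))
-O(1441, 676) = -I*676*sqrt(766) = -676*I*sqrt(766)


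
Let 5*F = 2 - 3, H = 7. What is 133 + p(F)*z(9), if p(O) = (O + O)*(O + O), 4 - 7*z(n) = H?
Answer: 23263/175 ≈ 132.93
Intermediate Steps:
z(n) = -3/7 (z(n) = 4/7 - 1/7*7 = 4/7 - 1 = -3/7)
F = -1/5 (F = (2 - 3)/5 = (1/5)*(-1) = -1/5 ≈ -0.20000)
p(O) = 4*O**2 (p(O) = (2*O)*(2*O) = 4*O**2)
133 + p(F)*z(9) = 133 + (4*(-1/5)**2)*(-3/7) = 133 + (4*(1/25))*(-3/7) = 133 + (4/25)*(-3/7) = 133 - 12/175 = 23263/175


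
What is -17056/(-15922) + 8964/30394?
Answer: 165281218/120983317 ≈ 1.3661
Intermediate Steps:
-17056/(-15922) + 8964/30394 = -17056*(-1/15922) + 8964*(1/30394) = 8528/7961 + 4482/15197 = 165281218/120983317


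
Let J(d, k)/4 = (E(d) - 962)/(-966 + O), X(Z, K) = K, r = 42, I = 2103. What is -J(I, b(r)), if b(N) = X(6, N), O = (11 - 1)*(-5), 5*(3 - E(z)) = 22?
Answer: -4817/1270 ≈ -3.7929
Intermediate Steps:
E(z) = -7/5 (E(z) = 3 - 1/5*22 = 3 - 22/5 = -7/5)
O = -50 (O = 10*(-5) = -50)
b(N) = N
J(d, k) = 4817/1270 (J(d, k) = 4*((-7/5 - 962)/(-966 - 50)) = 4*(-4817/5/(-1016)) = 4*(-4817/5*(-1/1016)) = 4*(4817/5080) = 4817/1270)
-J(I, b(r)) = -1*4817/1270 = -4817/1270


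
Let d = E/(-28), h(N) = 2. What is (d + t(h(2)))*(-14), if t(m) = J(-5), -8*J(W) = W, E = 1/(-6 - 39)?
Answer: -1577/180 ≈ -8.7611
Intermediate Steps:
E = -1/45 (E = 1/(-45) = -1/45 ≈ -0.022222)
d = 1/1260 (d = -1/45/(-28) = -1/45*(-1/28) = 1/1260 ≈ 0.00079365)
J(W) = -W/8
t(m) = 5/8 (t(m) = -1/8*(-5) = 5/8)
(d + t(h(2)))*(-14) = (1/1260 + 5/8)*(-14) = (1577/2520)*(-14) = -1577/180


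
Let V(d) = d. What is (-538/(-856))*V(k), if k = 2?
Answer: 269/214 ≈ 1.2570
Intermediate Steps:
(-538/(-856))*V(k) = -538/(-856)*2 = -538*(-1/856)*2 = (269/428)*2 = 269/214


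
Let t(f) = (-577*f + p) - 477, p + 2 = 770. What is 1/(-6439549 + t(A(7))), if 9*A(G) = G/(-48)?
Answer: -432/2781755417 ≈ -1.5530e-7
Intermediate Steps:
p = 768 (p = -2 + 770 = 768)
A(G) = -G/432 (A(G) = (G/(-48))/9 = (G*(-1/48))/9 = (-G/48)/9 = -G/432)
t(f) = 291 - 577*f (t(f) = (-577*f + 768) - 477 = (768 - 577*f) - 477 = 291 - 577*f)
1/(-6439549 + t(A(7))) = 1/(-6439549 + (291 - (-577)*7/432)) = 1/(-6439549 + (291 - 577*(-7/432))) = 1/(-6439549 + (291 + 4039/432)) = 1/(-6439549 + 129751/432) = 1/(-2781755417/432) = -432/2781755417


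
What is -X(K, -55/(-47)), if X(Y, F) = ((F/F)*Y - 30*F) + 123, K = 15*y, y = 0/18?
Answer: -4131/47 ≈ -87.894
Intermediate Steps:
y = 0 (y = 0*(1/18) = 0)
K = 0 (K = 15*0 = 0)
X(Y, F) = 123 + Y - 30*F (X(Y, F) = (1*Y - 30*F) + 123 = (Y - 30*F) + 123 = 123 + Y - 30*F)
-X(K, -55/(-47)) = -(123 + 0 - (-1650)/(-47)) = -(123 + 0 - (-1650)*(-1)/47) = -(123 + 0 - 30*55/47) = -(123 + 0 - 1650/47) = -1*4131/47 = -4131/47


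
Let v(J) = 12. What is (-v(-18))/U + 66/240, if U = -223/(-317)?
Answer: -149707/8920 ≈ -16.783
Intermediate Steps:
U = 223/317 (U = -223*(-1/317) = 223/317 ≈ 0.70347)
(-v(-18))/U + 66/240 = (-1*12)/(223/317) + 66/240 = -12*317/223 + 66*(1/240) = -3804/223 + 11/40 = -149707/8920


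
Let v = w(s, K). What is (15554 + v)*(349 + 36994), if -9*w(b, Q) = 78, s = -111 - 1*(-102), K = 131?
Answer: 1741528148/3 ≈ 5.8051e+8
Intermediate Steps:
s = -9 (s = -111 + 102 = -9)
w(b, Q) = -26/3 (w(b, Q) = -⅑*78 = -26/3)
v = -26/3 ≈ -8.6667
(15554 + v)*(349 + 36994) = (15554 - 26/3)*(349 + 36994) = (46636/3)*37343 = 1741528148/3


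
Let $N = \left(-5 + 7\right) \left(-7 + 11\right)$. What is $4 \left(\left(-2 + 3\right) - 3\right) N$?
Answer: $-64$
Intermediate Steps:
$N = 8$ ($N = 2 \cdot 4 = 8$)
$4 \left(\left(-2 + 3\right) - 3\right) N = 4 \left(\left(-2 + 3\right) - 3\right) 8 = 4 \left(1 - 3\right) 8 = 4 \left(-2\right) 8 = \left(-8\right) 8 = -64$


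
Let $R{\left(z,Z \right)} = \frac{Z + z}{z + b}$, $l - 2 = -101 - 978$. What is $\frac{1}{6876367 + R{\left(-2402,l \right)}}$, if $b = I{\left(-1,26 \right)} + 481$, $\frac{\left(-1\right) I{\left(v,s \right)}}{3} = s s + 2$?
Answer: $\frac{565}{3885147852} \approx 1.4543 \cdot 10^{-7}$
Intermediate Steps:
$I{\left(v,s \right)} = -6 - 3 s^{2}$ ($I{\left(v,s \right)} = - 3 \left(s s + 2\right) = - 3 \left(s^{2} + 2\right) = - 3 \left(2 + s^{2}\right) = -6 - 3 s^{2}$)
$l = -1077$ ($l = 2 - 1079 = -1077$)
$b = -1553$ ($b = \left(-6 - 3 \cdot 26^{2}\right) + 481 = \left(-6 - 2028\right) + 481 = -2034 + 481 = -1553$)
$R{\left(z,Z \right)} = \frac{Z + z}{-1553 + z}$ ($R{\left(z,Z \right)} = \frac{Z + z}{z - 1553} = \frac{Z + z}{-1553 + z}$)
$\frac{1}{6876367 + R{\left(-2402,l \right)}} = \frac{1}{6876367 + \frac{-1077 - 2402}{-1553 - 2402}} = \frac{1}{6876367 + \frac{1}{-3955} \left(-3479\right)} = \frac{1}{6876367 - - \frac{497}{565}} = \frac{1}{6876367 + \frac{497}{565}} = \frac{1}{\frac{3885147852}{565}} = \frac{565}{3885147852}$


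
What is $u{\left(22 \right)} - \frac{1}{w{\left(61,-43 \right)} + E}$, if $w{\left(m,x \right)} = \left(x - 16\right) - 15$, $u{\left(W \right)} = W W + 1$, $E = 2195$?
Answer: $\frac{1028684}{2121} \approx 485.0$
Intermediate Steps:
$u{\left(W \right)} = 1 + W^{2}$ ($u{\left(W \right)} = W^{2} + 1 = 1 + W^{2}$)
$w{\left(m,x \right)} = -31 + x$ ($w{\left(m,x \right)} = \left(-16 + x\right) - 15 = -31 + x$)
$u{\left(22 \right)} - \frac{1}{w{\left(61,-43 \right)} + E} = \left(1 + 22^{2}\right) - \frac{1}{\left(-31 - 43\right) + 2195} = \left(1 + 484\right) - \frac{1}{-74 + 2195} = 485 - \frac{1}{2121} = \frac{1028684}{2121}$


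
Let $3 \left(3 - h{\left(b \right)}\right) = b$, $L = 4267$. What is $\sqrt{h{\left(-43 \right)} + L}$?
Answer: $\frac{\sqrt{38559}}{3} \approx 65.455$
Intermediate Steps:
$h{\left(b \right)} = 3 - \frac{b}{3}$
$\sqrt{h{\left(-43 \right)} + L} = \sqrt{\left(3 - - \frac{43}{3}\right) + 4267} = \sqrt{\left(3 + \frac{43}{3}\right) + 4267} = \sqrt{\frac{52}{3} + 4267} = \sqrt{\frac{12853}{3}} = \frac{\sqrt{38559}}{3}$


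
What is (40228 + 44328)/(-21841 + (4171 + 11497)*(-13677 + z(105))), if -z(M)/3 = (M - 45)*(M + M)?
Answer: -84556/806563477 ≈ -0.00010483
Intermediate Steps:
z(M) = -6*M*(-45 + M) (z(M) = -3*(M - 45)*(M + M) = -3*(-45 + M)*2*M = -6*M*(-45 + M))
(40228 + 44328)/(-21841 + (4171 + 11497)*(-13677 + z(105))) = (40228 + 44328)/(-21841 + (4171 + 11497)*(-13677 + 6*105*(45 - 1*105))) = 84556/(-21841 + 15668*(-13677 + 6*105*(45 - 105))) = 84556/(-21841 + 15668*(-13677 + 6*105*(-60))) = 84556/(-21841 + 15668*(-13677 - 37800)) = 84556/(-21841 + 15668*(-51477)) = 84556/(-21841 - 806541636) = 84556/(-806563477) = 84556*(-1/806563477) = -84556/806563477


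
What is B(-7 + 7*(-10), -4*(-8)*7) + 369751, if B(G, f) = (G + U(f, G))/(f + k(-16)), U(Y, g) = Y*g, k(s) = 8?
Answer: 85764907/232 ≈ 3.6968e+5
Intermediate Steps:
B(G, f) = (G + G*f)/(8 + f) (B(G, f) = (G + f*G)/(f + 8) = (G + G*f)/(8 + f))
B(-7 + 7*(-10), -4*(-8)*7) + 369751 = (-7 + 7*(-10))*(1 - 4*(-8)*7)/(8 - 4*(-8)*7) + 369751 = (-7 - 70)*(1 + 32*7)/(8 + 32*7) + 369751 = -77*(1 + 224)/(8 + 224) + 369751 = -77*225/232 + 369751 = -77*1/232*225 + 369751 = -17325/232 + 369751 = 85764907/232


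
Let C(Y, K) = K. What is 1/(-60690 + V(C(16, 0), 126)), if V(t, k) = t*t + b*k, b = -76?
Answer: -1/70266 ≈ -1.4232e-5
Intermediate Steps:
V(t, k) = t**2 - 76*k (V(t, k) = t*t - 76*k = t**2 - 76*k)
1/(-60690 + V(C(16, 0), 126)) = 1/(-60690 + (0**2 - 76*126)) = 1/(-60690 + (0 - 9576)) = 1/(-60690 - 9576) = 1/(-70266) = -1/70266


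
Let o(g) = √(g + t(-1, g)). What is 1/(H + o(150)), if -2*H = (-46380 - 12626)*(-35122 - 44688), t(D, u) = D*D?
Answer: -2354634430/5544303298941424749 - √151/5544303298941424749 ≈ -4.2469e-10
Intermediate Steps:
t(D, u) = D²
H = -2354634430 (H = -(-46380 - 12626)*(-35122 - 44688)/2 = -(-29503)*(-79810) = -½*4709268860 = -2354634430)
o(g) = √(1 + g) (o(g) = √(g + (-1)²) = √(g + 1) = √(1 + g))
1/(H + o(150)) = 1/(-2354634430 + √(1 + 150)) = 1/(-2354634430 + √151)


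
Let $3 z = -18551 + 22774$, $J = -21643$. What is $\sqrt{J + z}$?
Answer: $\frac{i \sqrt{182118}}{3} \approx 142.25 i$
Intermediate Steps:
$z = \frac{4223}{3}$ ($z = \frac{-18551 + 22774}{3} = \frac{1}{3} \cdot 4223 = \frac{4223}{3} \approx 1407.7$)
$\sqrt{J + z} = \sqrt{-21643 + \frac{4223}{3}} = \sqrt{- \frac{60706}{3}} = \frac{i \sqrt{182118}}{3}$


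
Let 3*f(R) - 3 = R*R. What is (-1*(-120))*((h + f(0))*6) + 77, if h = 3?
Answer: 2957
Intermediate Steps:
f(R) = 1 + R²/3 (f(R) = 1 + (R*R)/3 = 1 + R²/3)
(-1*(-120))*((h + f(0))*6) + 77 = (-1*(-120))*((3 + (1 + (⅓)*0²))*6) + 77 = 120*((3 + (1 + (⅓)*0))*6) + 77 = 120*((3 + (1 + 0))*6) + 77 = 120*((3 + 1)*6) + 77 = 120*(4*6) + 77 = 120*24 + 77 = 2880 + 77 = 2957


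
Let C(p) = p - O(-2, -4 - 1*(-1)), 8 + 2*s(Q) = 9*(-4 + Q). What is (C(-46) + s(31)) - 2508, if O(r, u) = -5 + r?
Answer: -4859/2 ≈ -2429.5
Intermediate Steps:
s(Q) = -22 + 9*Q/2 (s(Q) = -4 + (9*(-4 + Q))/2 = -4 + (-36 + 9*Q)/2 = -4 + (-18 + 9*Q/2) = -22 + 9*Q/2)
C(p) = 7 + p (C(p) = p - (-5 - 2) = p - 1*(-7) = p + 7 = 7 + p)
(C(-46) + s(31)) - 2508 = ((7 - 46) + (-22 + (9/2)*31)) - 2508 = (-39 + (-22 + 279/2)) - 2508 = (-39 + 235/2) - 2508 = 157/2 - 2508 = -4859/2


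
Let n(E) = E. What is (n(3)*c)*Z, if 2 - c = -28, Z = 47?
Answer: 4230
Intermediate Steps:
c = 30 (c = 2 - 1*(-28) = 2 + 28 = 30)
(n(3)*c)*Z = (3*30)*47 = 90*47 = 4230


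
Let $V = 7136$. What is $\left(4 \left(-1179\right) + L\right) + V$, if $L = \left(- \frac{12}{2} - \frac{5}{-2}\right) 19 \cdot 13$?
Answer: $\frac{3111}{2} \approx 1555.5$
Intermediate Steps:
$L = - \frac{1729}{2}$ ($L = \left(\left(-12\right) \frac{1}{2} - - \frac{5}{2}\right) 19 \cdot 13 = \left(-6 + \frac{5}{2}\right) 19 \cdot 13 = \left(- \frac{7}{2}\right) 19 \cdot 13 = \left(- \frac{133}{2}\right) 13 = - \frac{1729}{2} \approx -864.5$)
$\left(4 \left(-1179\right) + L\right) + V = \left(4 \left(-1179\right) - \frac{1729}{2}\right) + 7136 = \left(-4716 - \frac{1729}{2}\right) + 7136 = - \frac{11161}{2} + 7136 = \frac{3111}{2}$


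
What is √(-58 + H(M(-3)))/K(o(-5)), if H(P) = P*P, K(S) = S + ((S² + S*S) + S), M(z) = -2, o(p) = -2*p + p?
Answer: I*√6/20 ≈ 0.12247*I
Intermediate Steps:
o(p) = -p
K(S) = 2*S + 2*S² (K(S) = S + ((S² + S²) + S) = S + (2*S² + S) = S + (S + 2*S²) = 2*S + 2*S²)
H(P) = P²
√(-58 + H(M(-3)))/K(o(-5)) = √(-58 + (-2)²)/((2*(-1*(-5))*(1 - 1*(-5)))) = √(-58 + 4)/((2*5*(1 + 5))) = √(-54)/((2*5*6)) = (3*I*√6)/60 = (3*I*√6)*(1/60) = I*√6/20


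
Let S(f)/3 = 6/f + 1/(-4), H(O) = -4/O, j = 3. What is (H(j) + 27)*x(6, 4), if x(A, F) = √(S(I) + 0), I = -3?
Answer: 77*I*√3/2 ≈ 66.684*I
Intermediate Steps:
S(f) = -¾ + 18/f (S(f) = 3*(6/f + 1/(-4)) = 3*(6/f + 1*(-¼)) = 3*(6/f - ¼) = 3*(-¼ + 6/f) = -¾ + 18/f)
x(A, F) = 3*I*√3/2 (x(A, F) = √((-¾ + 18/(-3)) + 0) = √((-¾ + 18*(-⅓)) + 0) = √((-¾ - 6) + 0) = √(-27/4 + 0) = √(-27/4) = 3*I*√3/2)
(H(j) + 27)*x(6, 4) = (-4/3 + 27)*(3*I*√3/2) = 77*(3*I*√3/2)/3 = 77*I*√3/2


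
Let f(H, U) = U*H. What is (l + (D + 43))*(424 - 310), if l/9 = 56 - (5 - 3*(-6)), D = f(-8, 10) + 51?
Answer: 35454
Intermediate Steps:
f(H, U) = H*U
D = -29 (D = -8*10 + 51 = -80 + 51 = -29)
l = 297 (l = 9*(56 - (5 - 3*(-6))) = 9*(56 - (5 + 18)) = 9*(56 - 1*23) = 9*(56 - 23) = 9*33 = 297)
(l + (D + 43))*(424 - 310) = (297 + (-29 + 43))*(424 - 310) = (297 + 14)*114 = 311*114 = 35454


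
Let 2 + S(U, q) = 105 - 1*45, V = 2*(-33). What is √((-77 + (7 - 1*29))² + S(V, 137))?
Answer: √9859 ≈ 99.292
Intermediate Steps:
V = -66
S(U, q) = 58 (S(U, q) = -2 + (105 - 1*45) = -2 + (105 - 45) = -2 + 60 = 58)
√((-77 + (7 - 1*29))² + S(V, 137)) = √((-77 + (7 - 1*29))² + 58) = √((-77 + (7 - 29))² + 58) = √((-77 - 22)² + 58) = √((-99)² + 58) = √(9801 + 58) = √9859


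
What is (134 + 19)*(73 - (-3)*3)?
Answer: 12546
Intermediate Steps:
(134 + 19)*(73 - (-3)*3) = 153*(73 - 1*(-9)) = 153*(73 + 9) = 153*82 = 12546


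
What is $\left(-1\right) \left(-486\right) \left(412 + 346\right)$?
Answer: $368388$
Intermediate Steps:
$\left(-1\right) \left(-486\right) \left(412 + 346\right) = 486 \cdot 758 = 368388$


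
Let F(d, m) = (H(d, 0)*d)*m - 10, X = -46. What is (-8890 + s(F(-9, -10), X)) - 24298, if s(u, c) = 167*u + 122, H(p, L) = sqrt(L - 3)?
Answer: -34736 + 15030*I*sqrt(3) ≈ -34736.0 + 26033.0*I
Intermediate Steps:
H(p, L) = sqrt(-3 + L)
F(d, m) = -10 + I*d*m*sqrt(3) (F(d, m) = (sqrt(-3 + 0)*d)*m - 10 = (sqrt(-3)*d)*m - 10 = ((I*sqrt(3))*d)*m - 10 = (I*d*sqrt(3))*m - 10 = I*d*m*sqrt(3) - 10 = -10 + I*d*m*sqrt(3))
s(u, c) = 122 + 167*u
(-8890 + s(F(-9, -10), X)) - 24298 = (-8890 + (122 + 167*(-10 + I*(-9)*(-10)*sqrt(3)))) - 24298 = (-8890 + (122 + 167*(-10 + 90*I*sqrt(3)))) - 24298 = (-8890 + (122 + (-1670 + 15030*I*sqrt(3)))) - 24298 = (-8890 + (-1548 + 15030*I*sqrt(3))) - 24298 = (-10438 + 15030*I*sqrt(3)) - 24298 = -34736 + 15030*I*sqrt(3)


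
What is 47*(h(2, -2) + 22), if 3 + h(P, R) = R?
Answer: 799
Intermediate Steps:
h(P, R) = -3 + R
47*(h(2, -2) + 22) = 47*((-3 - 2) + 22) = 47*(-5 + 22) = 47*17 = 799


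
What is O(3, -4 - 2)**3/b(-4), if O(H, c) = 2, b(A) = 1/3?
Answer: 24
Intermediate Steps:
b(A) = 1/3
O(3, -4 - 2)**3/b(-4) = 2**3/(1/3) = 8*3 = 24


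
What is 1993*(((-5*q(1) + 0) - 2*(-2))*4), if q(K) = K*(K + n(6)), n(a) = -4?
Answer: 151468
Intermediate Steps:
q(K) = K*(-4 + K) (q(K) = K*(K - 4) = K*(-4 + K))
1993*(((-5*q(1) + 0) - 2*(-2))*4) = 1993*(((-5*(-4 + 1) + 0) - 2*(-2))*4) = 1993*(((-5*(-3) + 0) + 4)*4) = 1993*(((15 + 0) + 4)*4) = 1993*((15 + 4)*4) = 1993*(19*4) = 1993*76 = 151468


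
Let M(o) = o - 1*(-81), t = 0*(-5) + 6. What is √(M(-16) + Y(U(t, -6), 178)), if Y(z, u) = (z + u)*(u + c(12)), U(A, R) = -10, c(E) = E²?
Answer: √54161 ≈ 232.73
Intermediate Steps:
t = 6 (t = 0 + 6 = 6)
M(o) = 81 + o (M(o) = o + 81 = 81 + o)
Y(z, u) = (144 + u)*(u + z) (Y(z, u) = (z + u)*(u + 12²) = (u + z)*(u + 144) = (u + z)*(144 + u) = (144 + u)*(u + z))
√(M(-16) + Y(U(t, -6), 178)) = √((81 - 16) + (178² + 144*178 + 144*(-10) + 178*(-10))) = √(65 + (31684 + 25632 - 1440 - 1780)) = √(65 + 54096) = √54161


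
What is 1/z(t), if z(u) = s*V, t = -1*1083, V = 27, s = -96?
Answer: -1/2592 ≈ -0.00038580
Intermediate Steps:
t = -1083
z(u) = -2592 (z(u) = -96*27 = -2592)
1/z(t) = 1/(-2592) = -1/2592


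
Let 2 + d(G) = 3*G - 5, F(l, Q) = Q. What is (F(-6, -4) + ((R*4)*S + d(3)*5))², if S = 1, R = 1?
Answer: 100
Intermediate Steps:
d(G) = -7 + 3*G (d(G) = -2 + (3*G - 5) = -2 + (-5 + 3*G) = -7 + 3*G)
(F(-6, -4) + ((R*4)*S + d(3)*5))² = (-4 + ((1*4)*1 + (-7 + 3*3)*5))² = (-4 + (4*1 + (-7 + 9)*5))² = (-4 + (4 + 2*5))² = (-4 + (4 + 10))² = (-4 + 14)² = 10² = 100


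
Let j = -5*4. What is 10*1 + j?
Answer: -10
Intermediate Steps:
j = -20
10*1 + j = 10*1 - 20 = 10 - 20 = -10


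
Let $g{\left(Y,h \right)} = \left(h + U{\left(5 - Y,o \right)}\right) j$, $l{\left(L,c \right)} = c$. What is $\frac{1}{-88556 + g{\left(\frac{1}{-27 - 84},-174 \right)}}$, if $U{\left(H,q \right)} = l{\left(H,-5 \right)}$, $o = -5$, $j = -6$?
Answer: $- \frac{1}{87482} \approx -1.1431 \cdot 10^{-5}$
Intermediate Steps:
$U{\left(H,q \right)} = -5$
$g{\left(Y,h \right)} = 30 - 6 h$ ($g{\left(Y,h \right)} = \left(h - 5\right) \left(-6\right) = \left(-5 + h\right) \left(-6\right) = 30 - 6 h$)
$\frac{1}{-88556 + g{\left(\frac{1}{-27 - 84},-174 \right)}} = \frac{1}{-88556 + \left(30 - -1044\right)} = \frac{1}{-88556 + \left(30 + 1044\right)} = \frac{1}{-88556 + 1074} = \frac{1}{-87482} = - \frac{1}{87482}$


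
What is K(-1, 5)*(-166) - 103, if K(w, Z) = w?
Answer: 63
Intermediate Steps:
K(-1, 5)*(-166) - 103 = -1*(-166) - 103 = 166 - 103 = 63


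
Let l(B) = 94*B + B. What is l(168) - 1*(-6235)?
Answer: 22195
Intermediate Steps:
l(B) = 95*B
l(168) - 1*(-6235) = 95*168 - 1*(-6235) = 15960 + 6235 = 22195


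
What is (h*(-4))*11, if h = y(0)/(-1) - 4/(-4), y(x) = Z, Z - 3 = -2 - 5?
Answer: -220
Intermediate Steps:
Z = -4 (Z = 3 + (-2 - 5) = 3 - 7 = -4)
y(x) = -4
h = 5 (h = -4/(-1) - 4/(-4) = -4*(-1) - 4*(-1/4) = 4 + 1 = 5)
(h*(-4))*11 = (5*(-4))*11 = -20*11 = -220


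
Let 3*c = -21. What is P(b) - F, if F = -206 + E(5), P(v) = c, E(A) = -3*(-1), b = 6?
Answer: 196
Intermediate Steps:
E(A) = 3
c = -7 (c = (⅓)*(-21) = -7)
P(v) = -7
F = -203 (F = -206 + 3 = -203)
P(b) - F = -7 - 1*(-203) = -7 + 203 = 196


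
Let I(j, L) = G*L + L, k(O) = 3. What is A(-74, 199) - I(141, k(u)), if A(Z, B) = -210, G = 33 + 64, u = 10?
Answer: -504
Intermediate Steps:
G = 97
I(j, L) = 98*L (I(j, L) = 97*L + L = 98*L)
A(-74, 199) - I(141, k(u)) = -210 - 98*3 = -210 - 1*294 = -210 - 294 = -504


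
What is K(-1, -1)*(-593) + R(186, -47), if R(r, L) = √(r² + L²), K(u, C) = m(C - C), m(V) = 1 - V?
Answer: -593 + √36805 ≈ -401.15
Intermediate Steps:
K(u, C) = 1 (K(u, C) = 1 - (C - C) = 1 - 1*0 = 1 + 0 = 1)
R(r, L) = √(L² + r²)
K(-1, -1)*(-593) + R(186, -47) = 1*(-593) + √((-47)² + 186²) = -593 + √(2209 + 34596) = -593 + √36805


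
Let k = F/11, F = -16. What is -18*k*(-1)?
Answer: -288/11 ≈ -26.182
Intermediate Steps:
k = -16/11 ≈ -1.4545
-18*k*(-1) = -18*(-16/11)*(-1) = (288/11)*(-1) = -288/11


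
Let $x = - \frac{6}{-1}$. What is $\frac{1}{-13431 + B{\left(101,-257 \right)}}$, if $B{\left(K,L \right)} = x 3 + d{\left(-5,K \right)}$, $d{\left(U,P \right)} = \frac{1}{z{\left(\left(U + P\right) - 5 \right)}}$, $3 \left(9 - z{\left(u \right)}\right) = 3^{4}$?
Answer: $- \frac{18}{241435} \approx -7.4554 \cdot 10^{-5}$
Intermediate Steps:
$z{\left(u \right)} = -18$ ($z{\left(u \right)} = 9 - \frac{3^{4}}{3} = 9 - 27 = -18$)
$d{\left(U,P \right)} = - \frac{1}{18}$ ($d{\left(U,P \right)} = \frac{1}{-18} = - \frac{1}{18}$)
$x = 6$ ($x = \left(-6\right) \left(-1\right) = 6$)
$B{\left(K,L \right)} = \frac{323}{18}$ ($B{\left(K,L \right)} = 6 \cdot 3 - \frac{1}{18} = 18 - \frac{1}{18} = \frac{323}{18}$)
$\frac{1}{-13431 + B{\left(101,-257 \right)}} = \frac{1}{-13431 + \frac{323}{18}} = \frac{1}{- \frac{241435}{18}} = - \frac{18}{241435}$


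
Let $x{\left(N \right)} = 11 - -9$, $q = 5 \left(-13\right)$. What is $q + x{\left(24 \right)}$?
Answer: $-45$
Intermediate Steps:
$q = -65$
$x{\left(N \right)} = 20$ ($x{\left(N \right)} = 11 + 9 = 20$)
$q + x{\left(24 \right)} = -65 + 20 = -45$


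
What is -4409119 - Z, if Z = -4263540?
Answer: -145579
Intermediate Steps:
-4409119 - Z = -4409119 - 1*(-4263540) = -4409119 + 4263540 = -145579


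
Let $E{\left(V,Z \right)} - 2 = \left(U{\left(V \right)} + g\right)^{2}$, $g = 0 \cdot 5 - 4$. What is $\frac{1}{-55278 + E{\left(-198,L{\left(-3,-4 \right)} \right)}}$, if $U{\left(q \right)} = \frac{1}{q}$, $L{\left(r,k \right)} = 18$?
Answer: $- \frac{39204}{2166411455} \approx -1.8096 \cdot 10^{-5}$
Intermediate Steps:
$g = -4$ ($g = 0 - 4 = -4$)
$E{\left(V,Z \right)} = 2 + \left(-4 + \frac{1}{V}\right)^{2}$ ($E{\left(V,Z \right)} = 2 + \left(\frac{1}{V} - 4\right)^{2} = 2 + \left(-4 + \frac{1}{V}\right)^{2}$)
$\frac{1}{-55278 + E{\left(-198,L{\left(-3,-4 \right)} \right)}} = \frac{1}{-55278 + \left(18 + \frac{1}{39204} - \frac{8}{-198}\right)} = \frac{1}{-55278 + \left(18 + \frac{1}{39204} - - \frac{4}{99}\right)} = \frac{1}{-55278 + \left(18 + \frac{1}{39204} + \frac{4}{99}\right)} = \frac{1}{-55278 + \frac{707257}{39204}} = \frac{1}{- \frac{2166411455}{39204}} = - \frac{39204}{2166411455}$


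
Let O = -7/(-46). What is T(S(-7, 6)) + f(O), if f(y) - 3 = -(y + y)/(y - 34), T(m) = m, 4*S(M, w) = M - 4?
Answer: 1613/6228 ≈ 0.25899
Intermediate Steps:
O = 7/46 (O = -7*(-1/46) = 7/46 ≈ 0.15217)
S(M, w) = -1 + M/4 (S(M, w) = (M - 4)/4 = (-4 + M)/4 = -1 + M/4)
f(y) = 3 - 2*y/(-34 + y) (f(y) = 3 - (y + y)/(y - 34) = 3 - 2*y/(-34 + y))
T(S(-7, 6)) + f(O) = (-1 + (¼)*(-7)) + (-102 + 7/46)/(-34 + 7/46) = (-1 - 7/4) - 4685/46/(-1557/46) = -11/4 - 46/1557*(-4685/46) = -11/4 + 4685/1557 = 1613/6228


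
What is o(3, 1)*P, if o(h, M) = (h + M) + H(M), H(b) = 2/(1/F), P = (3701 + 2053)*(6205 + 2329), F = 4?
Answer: 589255632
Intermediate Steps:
P = 49104636 (P = 5754*8534 = 49104636)
H(b) = 8 (H(b) = 2/(1/4) = 2/(¼) = 2*4 = 8)
o(h, M) = 8 + M + h (o(h, M) = (h + M) + 8 = (M + h) + 8 = 8 + M + h)
o(3, 1)*P = (8 + 1 + 3)*49104636 = 12*49104636 = 589255632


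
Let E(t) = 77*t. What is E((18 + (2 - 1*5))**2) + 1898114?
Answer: 1915439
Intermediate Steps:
E((18 + (2 - 1*5))**2) + 1898114 = 77*(18 + (2 - 1*5))**2 + 1898114 = 77*(18 + (2 - 5))**2 + 1898114 = 77*(18 - 3)**2 + 1898114 = 77*15**2 + 1898114 = 77*225 + 1898114 = 17325 + 1898114 = 1915439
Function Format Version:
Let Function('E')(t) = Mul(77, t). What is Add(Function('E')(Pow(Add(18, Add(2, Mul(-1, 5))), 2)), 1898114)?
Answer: 1915439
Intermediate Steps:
Add(Function('E')(Pow(Add(18, Add(2, Mul(-1, 5))), 2)), 1898114) = Add(Mul(77, Pow(Add(18, Add(2, Mul(-1, 5))), 2)), 1898114) = Add(Mul(77, Pow(Add(18, Add(2, -5)), 2)), 1898114) = Add(Mul(77, Pow(Add(18, -3), 2)), 1898114) = Add(Mul(77, Pow(15, 2)), 1898114) = Add(Mul(77, 225), 1898114) = Add(17325, 1898114) = 1915439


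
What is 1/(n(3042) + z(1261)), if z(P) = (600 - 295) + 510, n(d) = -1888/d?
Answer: 1521/1238671 ≈ 0.0012279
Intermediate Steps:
z(P) = 815 (z(P) = 305 + 510 = 815)
1/(n(3042) + z(1261)) = 1/(-1888/3042 + 815) = 1/(-1888*1/3042 + 815) = 1/(-944/1521 + 815) = 1/(1238671/1521) = 1521/1238671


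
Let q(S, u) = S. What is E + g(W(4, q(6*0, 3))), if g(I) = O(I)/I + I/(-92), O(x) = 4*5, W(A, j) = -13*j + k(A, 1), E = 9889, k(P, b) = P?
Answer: 227561/23 ≈ 9894.0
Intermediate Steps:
W(A, j) = A - 13*j (W(A, j) = -13*j + A = A - 13*j)
O(x) = 20
g(I) = 20/I - I/92 (g(I) = 20/I + I/(-92) = 20/I + I*(-1/92) = 20/I - I/92)
E + g(W(4, q(6*0, 3))) = 9889 + (20/(4 - 78*0) - (4 - 78*0)/92) = 9889 + (20/(4 - 13*0) - (4 - 13*0)/92) = 9889 + (20/(4 + 0) - (4 + 0)/92) = 9889 + (20/4 - 1/92*4) = 9889 + (20*(1/4) - 1/23) = 9889 + (5 - 1/23) = 9889 + 114/23 = 227561/23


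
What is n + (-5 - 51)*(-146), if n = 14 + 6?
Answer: 8196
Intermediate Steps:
n = 20
n + (-5 - 51)*(-146) = 20 + (-5 - 51)*(-146) = 20 - 56*(-146) = 20 + 8176 = 8196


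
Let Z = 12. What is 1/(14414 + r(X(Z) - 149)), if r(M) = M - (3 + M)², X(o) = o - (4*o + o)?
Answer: -1/23419 ≈ -4.2700e-5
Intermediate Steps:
X(o) = -4*o (X(o) = o - 5*o = -4*o)
1/(14414 + r(X(Z) - 149)) = 1/(14414 + ((-4*12 - 149) - (3 + (-4*12 - 149))²)) = 1/(14414 + ((-48 - 149) - (3 + (-48 - 149))²)) = 1/(14414 + (-197 - (3 - 197)²)) = 1/(14414 + (-197 - 1*(-194)²)) = 1/(14414 + (-197 - 1*37636)) = 1/(14414 + (-197 - 37636)) = 1/(14414 - 37833) = 1/(-23419) = -1/23419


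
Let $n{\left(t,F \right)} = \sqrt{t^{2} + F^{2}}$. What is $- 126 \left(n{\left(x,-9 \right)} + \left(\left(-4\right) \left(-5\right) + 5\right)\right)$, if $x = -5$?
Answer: $-3150 - 126 \sqrt{106} \approx -4447.3$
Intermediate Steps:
$n{\left(t,F \right)} = \sqrt{F^{2} + t^{2}}$
$- 126 \left(n{\left(x,-9 \right)} + \left(\left(-4\right) \left(-5\right) + 5\right)\right) = - 126 \left(\sqrt{\left(-9\right)^{2} + \left(-5\right)^{2}} + \left(\left(-4\right) \left(-5\right) + 5\right)\right) = - 126 \left(\sqrt{81 + 25} + \left(20 + 5\right)\right) = - 126 \left(\sqrt{106} + 25\right) = - 126 \left(25 + \sqrt{106}\right) = -3150 - 126 \sqrt{106}$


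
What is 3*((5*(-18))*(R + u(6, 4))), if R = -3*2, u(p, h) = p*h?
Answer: -4860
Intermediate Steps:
u(p, h) = h*p
R = -6
3*((5*(-18))*(R + u(6, 4))) = 3*((5*(-18))*(-6 + 4*6)) = 3*(-90*(-6 + 24)) = 3*(-90*18) = 3*(-1620) = -4860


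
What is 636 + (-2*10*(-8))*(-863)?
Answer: -137444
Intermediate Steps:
636 + (-2*10*(-8))*(-863) = 636 - 20*(-8)*(-863) = 636 + 160*(-863) = 636 - 138080 = -137444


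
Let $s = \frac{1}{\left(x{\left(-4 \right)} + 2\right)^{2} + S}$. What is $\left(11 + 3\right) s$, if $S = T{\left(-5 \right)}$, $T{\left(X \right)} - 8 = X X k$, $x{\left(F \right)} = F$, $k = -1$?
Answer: $- \frac{14}{13} \approx -1.0769$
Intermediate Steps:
$T{\left(X \right)} = 8 - X^{2}$ ($T{\left(X \right)} = 8 + X X \left(-1\right) = 8 + X^{2} \left(-1\right) = 8 - X^{2}$)
$S = -17$ ($S = 8 - \left(-5\right)^{2} = 8 - 25 = -17$)
$s = - \frac{1}{13}$ ($s = \frac{1}{\left(-4 + 2\right)^{2} - 17} = \frac{1}{\left(-2\right)^{2} - 17} = \frac{1}{4 - 17} = \frac{1}{-13} = - \frac{1}{13} \approx -0.076923$)
$\left(11 + 3\right) s = \left(11 + 3\right) \left(- \frac{1}{13}\right) = 14 \left(- \frac{1}{13}\right) = - \frac{14}{13}$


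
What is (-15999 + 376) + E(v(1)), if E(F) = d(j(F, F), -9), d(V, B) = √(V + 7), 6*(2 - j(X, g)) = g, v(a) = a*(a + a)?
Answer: -15623 + √78/3 ≈ -15620.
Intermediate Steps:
v(a) = 2*a² (v(a) = a*(2*a) = 2*a²)
j(X, g) = 2 - g/6
d(V, B) = √(7 + V)
E(F) = √(9 - F/6) (E(F) = √(7 + (2 - F/6)) = √(9 - F/6))
(-15999 + 376) + E(v(1)) = (-15999 + 376) + √(324 - 12*1²)/6 = -15623 + √(324 - 12)/6 = -15623 + √312/6 = -15623 + (2*√78)/6 = -15623 + √78/3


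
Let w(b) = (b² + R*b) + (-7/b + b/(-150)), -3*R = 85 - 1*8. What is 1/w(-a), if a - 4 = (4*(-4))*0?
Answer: 300/36133 ≈ 0.0083027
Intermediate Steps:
R = -77/3 (R = -(85 - 1*8)/3 = -(85 - 8)/3 = -⅓*77 = -77/3 ≈ -25.667)
a = 4 (a = 4 + (4*(-4))*0 = 4 - 16*0 = 4 + 0 = 4)
w(b) = b² - 7/b - 3851*b/150 (w(b) = (b² - 77*b/3) + (-7/b + b/(-150)) = (b² - 77*b/3) + (-7/b + b*(-1/150)) = (b² - 77*b/3) + (-7/b - b/150) = b² - 7/b - 3851*b/150)
1/w(-a) = 1/((-1*4)² - 7/((-1*4)) - (-3851)*4/150) = 1/((-4)² - 7/(-4) - 3851/150*(-4)) = 1/(16 - 7*(-¼) + 7702/75) = 1/(16 + 7/4 + 7702/75) = 1/(36133/300) = 300/36133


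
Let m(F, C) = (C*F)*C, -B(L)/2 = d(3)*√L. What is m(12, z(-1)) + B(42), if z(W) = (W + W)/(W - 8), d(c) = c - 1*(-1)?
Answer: 16/27 - 8*√42 ≈ -51.253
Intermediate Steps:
d(c) = 1 + c (d(c) = c + 1 = 1 + c)
B(L) = -8*√L (B(L) = -2*(1 + 3)*√L = -8*√L)
z(W) = 2*W/(-8 + W) (z(W) = (2*W)/(-8 + W) = 2*W/(-8 + W))
m(F, C) = F*C²
m(12, z(-1)) + B(42) = 12*(2*(-1)/(-8 - 1))² - 8*√42 = 12*(2*(-1)/(-9))² - 8*√42 = 12*(2*(-1)*(-⅑))² - 8*√42 = 12*(2/9)² - 8*√42 = 12*(4/81) - 8*√42 = 16/27 - 8*√42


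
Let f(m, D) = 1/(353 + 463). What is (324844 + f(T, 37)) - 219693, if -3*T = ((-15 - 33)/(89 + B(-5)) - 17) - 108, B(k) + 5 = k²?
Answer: 85803217/816 ≈ 1.0515e+5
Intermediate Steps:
B(k) = -5 + k²
T = 13673/327 (T = -(((-15 - 33)/(89 + (-5 + (-5)²)) - 17) - 108)/3 = -((-48/(89 + (-5 + 25)) - 17) - 108)/3 = -((-48/(89 + 20) - 17) - 108)/3 = -((-48/109 - 17) - 108)/3 = -(-1901/109 - 108)/3 = -⅓*(-13673/109) = 13673/327 ≈ 41.813)
f(m, D) = 1/816
(324844 + f(T, 37)) - 219693 = (324844 + 1/816) - 219693 = 265072705/816 - 219693 = 85803217/816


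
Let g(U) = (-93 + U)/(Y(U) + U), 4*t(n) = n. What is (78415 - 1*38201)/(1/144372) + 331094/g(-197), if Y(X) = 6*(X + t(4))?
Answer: 842064759191/145 ≈ 5.8073e+9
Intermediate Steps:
t(n) = n/4
Y(X) = 6 + 6*X (Y(X) = 6*(X + (1/4)*4) = 6*(X + 1) = 6*(1 + X) = 6 + 6*X)
g(U) = (-93 + U)/(6 + 7*U) (g(U) = (-93 + U)/((6 + 6*U) + U) = (-93 + U)/(6 + 7*U))
(78415 - 1*38201)/(1/144372) + 331094/g(-197) = (78415 - 1*38201)/(1/144372) + 331094/(((-93 - 197)/(6 + 7*(-197)))) = (78415 - 38201)/(1/144372) + 331094/((-290/(6 - 1379))) = 40214*144372 + 331094/((-290/(-1373))) = 5805775608 + 331094/((-1/1373*(-290))) = 5805775608 + 331094/(290/1373) = 5805775608 + 331094*(1373/290) = 5805775608 + 227296031/145 = 842064759191/145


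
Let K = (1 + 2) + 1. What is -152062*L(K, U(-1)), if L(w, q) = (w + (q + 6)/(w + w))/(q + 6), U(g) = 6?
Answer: -836341/12 ≈ -69695.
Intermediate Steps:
K = 4 (K = 3 + 1 = 4)
L(w, q) = (w + (6 + q)/(2*w))/(6 + q) (L(w, q) = (w + (6 + q)/((2*w)))/(6 + q) = (w + (6 + q)*(1/(2*w)))/(6 + q) = (w + (6 + q)/(2*w))/(6 + q))
-152062*L(K, U(-1)) = -152062*(3 + 4² + (½)*6)/(4*(6 + 6)) = -76031*(3 + 16 + 3)/(2*12) = -76031*22/(2*12) = -152062*11/24 = -836341/12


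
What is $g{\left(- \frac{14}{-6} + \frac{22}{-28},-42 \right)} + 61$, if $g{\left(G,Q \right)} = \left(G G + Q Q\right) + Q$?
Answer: $\frac{3149437}{1764} \approx 1785.4$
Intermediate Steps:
$g{\left(G,Q \right)} = Q + G^{2} + Q^{2}$ ($g{\left(G,Q \right)} = \left(G^{2} + Q^{2}\right) + Q = Q + G^{2} + Q^{2}$)
$g{\left(- \frac{14}{-6} + \frac{22}{-28},-42 \right)} + 61 = \left(-42 + \left(- \frac{14}{-6} + \frac{22}{-28}\right)^{2} + \left(-42\right)^{2}\right) + 61 = \left(-42 + \left(\left(-14\right) \left(- \frac{1}{6}\right) + 22 \left(- \frac{1}{28}\right)\right)^{2} + 1764\right) + 61 = \left(-42 + \left(\frac{7}{3} - \frac{11}{14}\right)^{2} + 1764\right) + 61 = \left(-42 + \left(\frac{65}{42}\right)^{2} + 1764\right) + 61 = \left(-42 + \frac{4225}{1764} + 1764\right) + 61 = \frac{3041833}{1764} + 61 = \frac{3149437}{1764}$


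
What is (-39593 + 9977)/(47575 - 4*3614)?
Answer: -29616/33119 ≈ -0.89423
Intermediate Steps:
(-39593 + 9977)/(47575 - 4*3614) = -29616/(47575 - 14456) = -29616/33119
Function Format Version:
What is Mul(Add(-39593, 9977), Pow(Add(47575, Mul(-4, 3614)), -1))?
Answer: Rational(-29616, 33119) ≈ -0.89423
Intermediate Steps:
Mul(Add(-39593, 9977), Pow(Add(47575, Mul(-4, 3614)), -1)) = Mul(-29616, Pow(Add(47575, -14456), -1)) = Mul(-29616, Pow(33119, -1)) = Mul(-29616, Rational(1, 33119)) = Rational(-29616, 33119)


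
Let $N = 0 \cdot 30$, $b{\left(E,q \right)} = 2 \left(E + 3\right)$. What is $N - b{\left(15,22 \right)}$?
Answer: $-36$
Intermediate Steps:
$b{\left(E,q \right)} = 6 + 2 E$ ($b{\left(E,q \right)} = 2 \left(3 + E\right) = 6 + 2 E$)
$N = 0$
$N - b{\left(15,22 \right)} = 0 - \left(6 + 2 \cdot 15\right) = 0 - \left(6 + 30\right) = 0 - 36 = -36$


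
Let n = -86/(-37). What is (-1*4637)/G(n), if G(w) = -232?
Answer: 4637/232 ≈ 19.987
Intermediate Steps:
n = 86/37 (n = -86*(-1/37) = 86/37 ≈ 2.3243)
(-1*4637)/G(n) = -1*4637/(-232) = -4637*(-1/232) = 4637/232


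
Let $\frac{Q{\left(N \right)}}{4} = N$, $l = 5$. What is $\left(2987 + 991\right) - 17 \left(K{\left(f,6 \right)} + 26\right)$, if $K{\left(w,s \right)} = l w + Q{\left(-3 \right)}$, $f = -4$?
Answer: $4080$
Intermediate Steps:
$Q{\left(N \right)} = 4 N$
$K{\left(w,s \right)} = -12 + 5 w$ ($K{\left(w,s \right)} = 5 w + 4 \left(-3\right) = 5 w - 12 = -12 + 5 w$)
$\left(2987 + 991\right) - 17 \left(K{\left(f,6 \right)} + 26\right) = \left(2987 + 991\right) - 17 \left(\left(-12 + 5 \left(-4\right)\right) + 26\right) = 3978 - 17 \left(\left(-12 - 20\right) + 26\right) = 3978 - 17 \left(-32 + 26\right) = 3978 - -102 = 3978 + 102 = 4080$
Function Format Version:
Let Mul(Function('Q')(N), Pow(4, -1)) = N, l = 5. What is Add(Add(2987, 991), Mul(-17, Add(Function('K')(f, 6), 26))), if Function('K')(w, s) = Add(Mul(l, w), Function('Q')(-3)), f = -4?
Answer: 4080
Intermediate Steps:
Function('Q')(N) = Mul(4, N)
Function('K')(w, s) = Add(-12, Mul(5, w)) (Function('K')(w, s) = Add(Mul(5, w), Mul(4, -3)) = Add(Mul(5, w), -12) = Add(-12, Mul(5, w)))
Add(Add(2987, 991), Mul(-17, Add(Function('K')(f, 6), 26))) = Add(Add(2987, 991), Mul(-17, Add(Add(-12, Mul(5, -4)), 26))) = Add(3978, Mul(-17, Add(Add(-12, -20), 26))) = Add(3978, Mul(-17, Add(-32, 26))) = Add(3978, Mul(-17, -6)) = Add(3978, 102) = 4080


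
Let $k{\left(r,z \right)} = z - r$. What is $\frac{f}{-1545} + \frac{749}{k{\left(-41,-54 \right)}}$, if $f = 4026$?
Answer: $- \frac{403181}{6695} \approx -60.221$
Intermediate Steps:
$\frac{f}{-1545} + \frac{749}{k{\left(-41,-54 \right)}} = \frac{4026}{-1545} + \frac{749}{-54 - -41} = 4026 \left(- \frac{1}{1545}\right) + \frac{749}{-54 + 41} = - \frac{1342}{515} + \frac{749}{-13} = - \frac{1342}{515} + 749 \left(- \frac{1}{13}\right) = - \frac{1342}{515} - \frac{749}{13} = - \frac{403181}{6695}$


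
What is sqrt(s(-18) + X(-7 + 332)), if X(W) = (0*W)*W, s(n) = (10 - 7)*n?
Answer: 3*I*sqrt(6) ≈ 7.3485*I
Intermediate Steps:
s(n) = 3*n
X(W) = 0 (X(W) = 0*W = 0)
sqrt(s(-18) + X(-7 + 332)) = sqrt(3*(-18) + 0) = sqrt(-54 + 0) = sqrt(-54) = 3*I*sqrt(6)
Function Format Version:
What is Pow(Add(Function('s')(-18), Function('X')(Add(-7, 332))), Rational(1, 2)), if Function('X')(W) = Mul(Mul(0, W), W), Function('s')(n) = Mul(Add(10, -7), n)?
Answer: Mul(3, I, Pow(6, Rational(1, 2))) ≈ Mul(7.3485, I)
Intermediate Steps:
Function('s')(n) = Mul(3, n)
Function('X')(W) = 0 (Function('X')(W) = Mul(0, W) = 0)
Pow(Add(Function('s')(-18), Function('X')(Add(-7, 332))), Rational(1, 2)) = Pow(Add(Mul(3, -18), 0), Rational(1, 2)) = Pow(Add(-54, 0), Rational(1, 2)) = Pow(-54, Rational(1, 2)) = Mul(3, I, Pow(6, Rational(1, 2)))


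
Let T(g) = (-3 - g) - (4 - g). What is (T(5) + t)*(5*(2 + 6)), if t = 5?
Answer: -80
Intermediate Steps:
T(g) = -7 (T(g) = (-3 - g) + (-4 + g) = -7)
(T(5) + t)*(5*(2 + 6)) = (-7 + 5)*(5*(2 + 6)) = -10*8 = -2*40 = -80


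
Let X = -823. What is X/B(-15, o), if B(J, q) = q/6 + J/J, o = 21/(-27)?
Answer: -44442/47 ≈ -945.57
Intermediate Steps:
o = -7/9 (o = 21*(-1/27) = -7/9 ≈ -0.77778)
B(J, q) = 1 + q/6 (B(J, q) = q*(⅙) + 1 = q/6 + 1 = 1 + q/6)
X/B(-15, o) = -823/(1 + (⅙)*(-7/9)) = -823/(1 - 7/54) = -823/47/54 = -823*54/47 = -44442/47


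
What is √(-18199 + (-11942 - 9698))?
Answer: I*√39839 ≈ 199.6*I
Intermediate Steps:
√(-18199 + (-11942 - 9698)) = √(-18199 - 21640) = √(-39839) = I*√39839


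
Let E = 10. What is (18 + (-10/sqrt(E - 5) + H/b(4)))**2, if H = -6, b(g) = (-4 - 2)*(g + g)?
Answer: 22305/64 - 145*sqrt(5)/2 ≈ 186.40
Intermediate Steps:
b(g) = -12*g
(18 + (-10/sqrt(E - 5) + H/b(4)))**2 = (18 + (-10/sqrt(10 - 5) - 6/((-12*4))))**2 = (18 + (-10*sqrt(5)/5 - 6/(-48)))**2 = (18 + (-2*sqrt(5) - 6*(-1/48)))**2 = (18 + (-2*sqrt(5) + 1/8))**2 = (18 + (1/8 - 2*sqrt(5)))**2 = (145/8 - 2*sqrt(5))**2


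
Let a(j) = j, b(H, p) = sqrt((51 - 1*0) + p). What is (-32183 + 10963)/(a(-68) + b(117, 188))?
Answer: 288592/877 + 4244*sqrt(239)/877 ≈ 403.88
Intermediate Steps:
b(H, p) = sqrt(51 + p) (b(H, p) = sqrt((51 + 0) + p) = sqrt(51 + p))
(-32183 + 10963)/(a(-68) + b(117, 188)) = (-32183 + 10963)/(-68 + sqrt(51 + 188)) = -21220/(-68 + sqrt(239))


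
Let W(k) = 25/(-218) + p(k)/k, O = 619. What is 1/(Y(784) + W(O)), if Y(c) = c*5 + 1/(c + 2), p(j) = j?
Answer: 42837/167959019 ≈ 0.00025504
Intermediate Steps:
Y(c) = 1/(2 + c) + 5*c (Y(c) = 5*c + 1/(2 + c) = 1/(2 + c) + 5*c)
W(k) = 193/218 (W(k) = 25/(-218) + k/k = 25*(-1/218) + 1 = -25/218 + 1 = 193/218)
1/(Y(784) + W(O)) = 1/((1 + 5*784² + 10*784)/(2 + 784) + 193/218) = 1/((1 + 5*614656 + 7840)/786 + 193/218) = 1/((1 + 3073280 + 7840)/786 + 193/218) = 1/((1/786)*3081121 + 193/218) = 1/(3081121/786 + 193/218) = 1/(167959019/42837) = 42837/167959019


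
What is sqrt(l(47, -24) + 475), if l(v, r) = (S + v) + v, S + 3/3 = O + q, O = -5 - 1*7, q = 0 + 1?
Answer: sqrt(557) ≈ 23.601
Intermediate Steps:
q = 1
O = -12 (O = -5 - 7 = -12)
S = -12 (S = -1 + (-12 + 1) = -1 - 11 = -12)
l(v, r) = -12 + 2*v (l(v, r) = (-12 + v) + v = -12 + 2*v)
sqrt(l(47, -24) + 475) = sqrt((-12 + 2*47) + 475) = sqrt((-12 + 94) + 475) = sqrt(82 + 475) = sqrt(557)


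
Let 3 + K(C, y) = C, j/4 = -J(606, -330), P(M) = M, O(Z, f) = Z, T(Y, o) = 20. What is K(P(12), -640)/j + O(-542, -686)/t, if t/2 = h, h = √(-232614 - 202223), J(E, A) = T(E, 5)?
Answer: -9/80 + 271*I*√2573/33449 ≈ -0.1125 + 0.41097*I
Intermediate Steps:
J(E, A) = 20
j = -80 (j = 4*(-1*20) = 4*(-20) = -80)
h = 13*I*√2573 (h = √(-434837) = 13*I*√2573 ≈ 659.42*I)
K(C, y) = -3 + C
t = 26*I*√2573 (t = 2*(13*I*√2573) = 26*I*√2573 ≈ 1318.8*I)
K(P(12), -640)/j + O(-542, -686)/t = (-3 + 12)/(-80) - 542*(-I*√2573/66898) = 9*(-1/80) - (-271)*I*√2573/33449 = -9/80 + 271*I*√2573/33449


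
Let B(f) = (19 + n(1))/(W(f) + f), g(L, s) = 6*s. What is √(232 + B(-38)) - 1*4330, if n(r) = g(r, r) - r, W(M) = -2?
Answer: -4330 + √5785/5 ≈ -4314.8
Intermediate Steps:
n(r) = 5*r (n(r) = 6*r - r = 5*r)
B(f) = 24/(-2 + f) (B(f) = (19 + 5*1)/(-2 + f) = (19 + 5)/(-2 + f) = 24/(-2 + f))
√(232 + B(-38)) - 1*4330 = √(232 + 24/(-2 - 38)) - 1*4330 = √(232 + 24/(-40)) - 4330 = √(232 + 24*(-1/40)) - 4330 = √(232 - ⅗) - 4330 = √(1157/5) - 4330 = √5785/5 - 4330 = -4330 + √5785/5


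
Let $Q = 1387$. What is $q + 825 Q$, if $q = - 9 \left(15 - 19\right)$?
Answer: $1144311$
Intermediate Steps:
$q = 36$ ($q = \left(-9\right) \left(-4\right) = 36$)
$q + 825 Q = 36 + 825 \cdot 1387 = 36 + 1144275 = 1144311$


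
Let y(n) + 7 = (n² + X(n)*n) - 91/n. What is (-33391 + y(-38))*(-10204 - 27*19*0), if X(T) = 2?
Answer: 6209383998/19 ≈ 3.2681e+8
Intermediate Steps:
y(n) = -7 + n² - 91/n + 2*n (y(n) = -7 + ((n² + 2*n) - 91/n) = -7 + (n² - 91/n + 2*n) = -7 + n² - 91/n + 2*n)
(-33391 + y(-38))*(-10204 - 27*19*0) = (-33391 + (-7 + (-38)² - 91/(-38) + 2*(-38)))*(-10204 - 27*19*0) = (-33391 + (-7 + 1444 - 91*(-1/38) - 76))*(-10204 - 513*0) = (-33391 + (-7 + 1444 + 91/38 - 76))*(-10204 + 0) = (-33391 + 51809/38)*(-10204) = -1217049/38*(-10204) = 6209383998/19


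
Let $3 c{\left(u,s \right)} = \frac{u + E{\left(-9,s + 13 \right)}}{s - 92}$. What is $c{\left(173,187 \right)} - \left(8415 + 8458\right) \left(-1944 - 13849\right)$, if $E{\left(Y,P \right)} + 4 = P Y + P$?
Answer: $\frac{25315151978}{95} \approx 2.6648 \cdot 10^{8}$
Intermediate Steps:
$E{\left(Y,P \right)} = -4 + P + P Y$ ($E{\left(Y,P \right)} = -4 + \left(P Y + P\right) = -4 + \left(P + P Y\right) = -4 + P + P Y$)
$c{\left(u,s \right)} = \frac{-108 + u - 8 s}{3 \left(-92 + s\right)}$ ($c{\left(u,s \right)} = \frac{\left(u + \left(-4 + \left(s + 13\right) + \left(s + 13\right) \left(-9\right)\right)\right) \frac{1}{s - 92}}{3} = \frac{\left(u + \left(-4 + \left(13 + s\right) + \left(13 + s\right) \left(-9\right)\right)\right) \frac{1}{-92 + s}}{3} = \frac{\left(u - \left(108 + 8 s\right)\right) \frac{1}{-92 + s}}{3} = \frac{\left(-108 + u - 8 s\right) \frac{1}{-92 + s}}{3} = \frac{\frac{1}{-92 + s} \left(-108 + u - 8 s\right)}{3} = \frac{-108 + u - 8 s}{3 \left(-92 + s\right)}$)
$c{\left(173,187 \right)} - \left(8415 + 8458\right) \left(-1944 - 13849\right) = \frac{-108 + 173 - 1496}{3 \left(-92 + 187\right)} - \left(8415 + 8458\right) \left(-1944 - 13849\right) = \frac{-108 + 173 - 1496}{3 \cdot 95} - 16873 \left(-15793\right) = \frac{1}{3} \cdot \frac{1}{95} \left(-1431\right) - -266475289 = - \frac{477}{95} + 266475289 = \frac{25315151978}{95}$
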